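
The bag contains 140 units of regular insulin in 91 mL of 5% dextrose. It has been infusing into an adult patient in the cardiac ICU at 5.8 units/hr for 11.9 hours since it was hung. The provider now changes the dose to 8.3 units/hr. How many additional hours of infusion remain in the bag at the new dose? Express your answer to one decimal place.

Initial rate:
Concentration = 140 units ÷ 91 mL = 1.538462 units/mL
Rate = 5.8 units/hr ÷ 1.538462 units/mL = 3.77 mL/hr
Volume infused so far = 3.77 mL/hr × 11.9 hr = 44.863 mL
Volume remaining = 91 − 44.863 = 46.137 mL
New rate:
Rate = 8.3 units/hr ÷ 1.538462 units/mL = 5.395 mL/hr
Time remaining = 46.137 mL ÷ 5.395 mL/hr = 8.551807 hr

8.6 hours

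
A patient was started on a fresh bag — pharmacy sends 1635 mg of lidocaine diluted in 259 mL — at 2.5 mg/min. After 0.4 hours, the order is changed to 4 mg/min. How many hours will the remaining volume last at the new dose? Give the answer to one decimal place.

6.6 hours

Initial rate:
2.5 mg/min × 60 min/hr = 150 mg/hr
Concentration = 1635 mg ÷ 259 mL = 6.312741 mg/mL
Rate = 150 mg/hr ÷ 6.312741 mg/mL = 23.76147 mL/hr
Volume infused so far = 23.76147 mL/hr × 0.4 hr = 9.504587 mL
Volume remaining = 259 − 9.504587 = 249.4954 mL
New rate:
4 mg/min × 60 min/hr = 240 mg/hr
Rate = 240 mg/hr ÷ 6.312741 mg/mL = 38.01835 mL/hr
Time remaining = 249.4954 mL ÷ 38.01835 mL/hr = 6.5625 hr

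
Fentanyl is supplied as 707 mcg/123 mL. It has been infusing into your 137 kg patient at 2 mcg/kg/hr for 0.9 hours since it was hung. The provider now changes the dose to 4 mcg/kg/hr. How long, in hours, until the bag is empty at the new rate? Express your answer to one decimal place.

0.8 hours

Initial rate:
Dose = 2 mcg/kg/hr × 137 kg = 274 mcg/hr
Concentration = 707 mcg ÷ 123 mL = 5.747967 mcg/mL
Rate = 274 mcg/hr ÷ 5.747967 mcg/mL = 47.66902 mL/hr
Volume infused so far = 47.66902 mL/hr × 0.9 hr = 42.90212 mL
Volume remaining = 123 − 42.90212 = 80.09788 mL
New rate:
Dose = 4 mcg/kg/hr × 137 kg = 548 mcg/hr
Rate = 548 mcg/hr ÷ 5.747967 mcg/mL = 95.33805 mL/hr
Time remaining = 80.09788 mL ÷ 95.33805 mL/hr = 0.840146 hr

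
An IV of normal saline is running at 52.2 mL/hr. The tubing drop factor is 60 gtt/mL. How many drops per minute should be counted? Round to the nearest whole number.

52 gtt/min

52.2 mL/hr ÷ 60 min/hr = 0.87 mL/min
0.87 mL/min × 60 gtt/mL = 52.2 gtt/min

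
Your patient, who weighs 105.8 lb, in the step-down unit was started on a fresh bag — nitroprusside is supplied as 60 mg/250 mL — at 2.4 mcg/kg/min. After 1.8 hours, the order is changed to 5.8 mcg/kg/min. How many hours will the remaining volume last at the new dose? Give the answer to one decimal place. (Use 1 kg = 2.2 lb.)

Initial rate:
Weight = 105.8 lb ÷ 2.2 lb/kg = 48.09091 kg
Dose = 2.4 mcg/kg/min × 48.09091 kg = 115.4182 mcg/min
115.4182 mcg/min × 60 min/hr = 6925.091 mcg/hr
Concentration = 60 mg ÷ 250 mL = 0.24 mg/mL = 240 mcg/mL
Rate = 6925.091 mcg/hr ÷ 240 mcg/mL = 28.85455 mL/hr
Volume infused so far = 28.85455 mL/hr × 1.8 hr = 51.93818 mL
Volume remaining = 250 − 51.93818 = 198.0618 mL
New rate:
Dose = 5.8 mcg/kg/min × 48.09091 kg = 278.9273 mcg/min
278.9273 mcg/min × 60 min/hr = 16735.64 mcg/hr
Rate = 16735.64 mcg/hr ÷ 240 mcg/mL = 69.73182 mL/hr
Time remaining = 198.0618 mL ÷ 69.73182 mL/hr = 2.840336 hr

2.8 hours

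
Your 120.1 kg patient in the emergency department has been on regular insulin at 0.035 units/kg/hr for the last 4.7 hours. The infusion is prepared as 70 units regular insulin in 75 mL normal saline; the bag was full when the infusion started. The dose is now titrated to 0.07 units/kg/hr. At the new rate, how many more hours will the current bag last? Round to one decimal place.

6.0 hours

Initial rate:
Dose = 0.035 units/kg/hr × 120.1 kg = 4.2035 units/hr
Concentration = 70 units ÷ 75 mL = 0.9333333 units/mL
Rate = 4.2035 units/hr ÷ 0.9333333 units/mL = 4.50375 mL/hr
Volume infused so far = 4.50375 mL/hr × 4.7 hr = 21.16763 mL
Volume remaining = 75 − 21.16763 = 53.83237 mL
New rate:
Dose = 0.07 units/kg/hr × 120.1 kg = 8.407 units/hr
Rate = 8.407 units/hr ÷ 0.9333333 units/mL = 9.0075 mL/hr
Time remaining = 53.83237 mL ÷ 9.0075 mL/hr = 5.976395 hr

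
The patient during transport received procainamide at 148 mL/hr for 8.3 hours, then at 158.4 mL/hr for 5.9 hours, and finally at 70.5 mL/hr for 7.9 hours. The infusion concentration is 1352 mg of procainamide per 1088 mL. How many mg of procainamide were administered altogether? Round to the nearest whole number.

Concentration = 1352 mg ÷ 1088 mL = 1.242647 mg/mL
Stage 1: 148 mL/hr × 8.3 hr = 1228.4 mL → 1228.4 mL × 1.242647 mg/mL = 1526.468 mg
Stage 2: 158.4 mL/hr × 5.9 hr = 934.56 mL → 934.56 mL × 1.242647 mg/mL = 1161.328 mg
Stage 3: 70.5 mL/hr × 7.9 hr = 556.95 mL → 556.95 mL × 1.242647 mg/mL = 692.0923 mg
Total = 1526.468 + 1161.328 + 692.0923 = 3379.888 mg

3380 mg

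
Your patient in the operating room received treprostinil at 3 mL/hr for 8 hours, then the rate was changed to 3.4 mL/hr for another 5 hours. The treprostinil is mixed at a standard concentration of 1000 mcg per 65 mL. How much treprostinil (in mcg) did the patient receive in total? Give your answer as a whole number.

631 mcg

Concentration = 1000 mcg ÷ 65 mL = 15.38462 mcg/mL
Stage 1: 3 mL/hr × 8 hr = 24 mL → 24 mL × 15.38462 mcg/mL = 369.2308 mcg
Stage 2: 3.4 mL/hr × 5 hr = 17 mL → 17 mL × 15.38462 mcg/mL = 261.5385 mcg
Total = 369.2308 + 261.5385 = 630.7692 mcg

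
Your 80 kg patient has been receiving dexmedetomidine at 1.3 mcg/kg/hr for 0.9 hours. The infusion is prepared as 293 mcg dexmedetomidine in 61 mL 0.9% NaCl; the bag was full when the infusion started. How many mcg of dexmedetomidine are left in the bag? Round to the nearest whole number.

Dose = 1.3 mcg/kg/hr × 80 kg = 104 mcg/hr
Concentration = 293 mcg ÷ 61 mL = 4.803279 mcg/mL
Rate = 104 mcg/hr ÷ 4.803279 mcg/mL = 21.65188 mL/hr
Volume infused = 21.65188 mL/hr × 0.9 hr = 19.48669 mL
Volume remaining = 61 − 19.48669 = 41.51331 mL
Drug remaining = 41.51331 mL × 4.803279 mcg/mL = 199.4 mcg

199 mcg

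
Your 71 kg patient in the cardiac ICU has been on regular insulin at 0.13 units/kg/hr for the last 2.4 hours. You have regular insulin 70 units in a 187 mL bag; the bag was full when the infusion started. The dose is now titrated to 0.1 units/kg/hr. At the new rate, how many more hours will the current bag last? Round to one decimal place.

6.7 hours

Initial rate:
Dose = 0.13 units/kg/hr × 71 kg = 9.23 units/hr
Concentration = 70 units ÷ 187 mL = 0.3743316 units/mL
Rate = 9.23 units/hr ÷ 0.3743316 units/mL = 24.65729 mL/hr
Volume infused so far = 24.65729 mL/hr × 2.4 hr = 59.17749 mL
Volume remaining = 187 − 59.17749 = 127.8225 mL
New rate:
Dose = 0.1 units/kg/hr × 71 kg = 7.1 units/hr
Rate = 7.1 units/hr ÷ 0.3743316 units/mL = 18.96714 mL/hr
Time remaining = 127.8225 mL ÷ 18.96714 mL/hr = 6.739155 hr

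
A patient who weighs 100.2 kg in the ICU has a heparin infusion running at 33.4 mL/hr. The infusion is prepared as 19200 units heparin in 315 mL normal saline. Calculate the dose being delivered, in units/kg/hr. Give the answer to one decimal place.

20.3 units/kg/hr

Concentration = 19200 units ÷ 315 mL = 60.95238 units/mL
Drug rate = 33.4 mL/hr × 60.95238 units/mL = 2035.81 units/hr
2035.81 units/hr ÷ 100.2 kg = 20.31746 units/kg/hr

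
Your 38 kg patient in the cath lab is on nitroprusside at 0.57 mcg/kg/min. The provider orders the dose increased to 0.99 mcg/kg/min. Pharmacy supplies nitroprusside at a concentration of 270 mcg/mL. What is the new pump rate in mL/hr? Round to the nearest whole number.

Dose = 0.99 mcg/kg/min × 38 kg = 37.62 mcg/min
37.62 mcg/min × 60 min/hr = 2257.2 mcg/hr
Rate = 2257.2 mcg/hr ÷ 270 mcg/mL = 8.36 mL/hr

8 mL/hr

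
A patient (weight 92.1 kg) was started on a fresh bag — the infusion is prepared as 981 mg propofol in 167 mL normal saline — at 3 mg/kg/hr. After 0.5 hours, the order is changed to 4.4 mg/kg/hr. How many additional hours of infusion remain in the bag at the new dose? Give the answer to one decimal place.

Initial rate:
Dose = 3 mg/kg/hr × 92.1 kg = 276.3 mg/hr
Concentration = 981 mg ÷ 167 mL = 5.874251 mg/mL
Rate = 276.3 mg/hr ÷ 5.874251 mg/mL = 47.03578 mL/hr
Volume infused so far = 47.03578 mL/hr × 0.5 hr = 23.51789 mL
Volume remaining = 167 − 23.51789 = 143.4821 mL
New rate:
Dose = 4.4 mg/kg/hr × 92.1 kg = 405.24 mg/hr
Rate = 405.24 mg/hr ÷ 5.874251 mg/mL = 68.98581 mL/hr
Time remaining = 143.4821 mL ÷ 68.98581 mL/hr = 2.079879 hr

2.1 hours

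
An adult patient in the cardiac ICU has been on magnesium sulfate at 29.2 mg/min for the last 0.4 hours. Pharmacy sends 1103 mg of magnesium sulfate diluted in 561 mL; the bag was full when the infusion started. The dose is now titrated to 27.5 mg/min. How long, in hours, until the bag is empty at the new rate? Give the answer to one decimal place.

Initial rate:
29.2 mg/min × 60 min/hr = 1752 mg/hr
Concentration = 1103 mg ÷ 561 mL = 1.966132 mg/mL
Rate = 1752 mg/hr ÷ 1.966132 mg/mL = 891.0898 mL/hr
Volume infused so far = 891.0898 mL/hr × 0.4 hr = 356.4359 mL
Volume remaining = 561 − 356.4359 = 204.5641 mL
New rate:
27.5 mg/min × 60 min/hr = 1650 mg/hr
Rate = 1650 mg/hr ÷ 1.966132 mg/mL = 839.2112 mL/hr
Time remaining = 204.5641 mL ÷ 839.2112 mL/hr = 0.2437576 hr

0.2 hours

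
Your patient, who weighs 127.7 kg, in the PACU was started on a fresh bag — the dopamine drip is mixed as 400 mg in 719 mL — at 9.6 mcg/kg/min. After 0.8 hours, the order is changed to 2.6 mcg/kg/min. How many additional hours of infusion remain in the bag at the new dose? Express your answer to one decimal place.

Initial rate:
Dose = 9.6 mcg/kg/min × 127.7 kg = 1225.92 mcg/min
1225.92 mcg/min × 60 min/hr = 73555.2 mcg/hr
Concentration = 400 mg ÷ 719 mL = 0.5563282 mg/mL = 556.3282 mcg/mL
Rate = 73555.2 mcg/hr ÷ 556.3282 mcg/mL = 132.2155 mL/hr
Volume infused so far = 132.2155 mL/hr × 0.8 hr = 105.7724 mL
Volume remaining = 719 − 105.7724 = 613.2276 mL
New rate:
Dose = 2.6 mcg/kg/min × 127.7 kg = 332.02 mcg/min
332.02 mcg/min × 60 min/hr = 19921.2 mcg/hr
Rate = 19921.2 mcg/hr ÷ 556.3282 mcg/mL = 35.80836 mL/hr
Time remaining = 613.2276 mL ÷ 35.80836 mL/hr = 17.12527 hr

17.1 hours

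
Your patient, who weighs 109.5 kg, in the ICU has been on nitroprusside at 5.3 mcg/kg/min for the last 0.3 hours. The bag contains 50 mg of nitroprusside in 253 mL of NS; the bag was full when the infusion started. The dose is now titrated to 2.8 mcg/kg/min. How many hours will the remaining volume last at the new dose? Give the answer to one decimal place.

2.2 hours

Initial rate:
Dose = 5.3 mcg/kg/min × 109.5 kg = 580.35 mcg/min
580.35 mcg/min × 60 min/hr = 34821 mcg/hr
Concentration = 50 mg ÷ 253 mL = 0.1976285 mg/mL = 197.6285 mcg/mL
Rate = 34821 mcg/hr ÷ 197.6285 mcg/mL = 176.1943 mL/hr
Volume infused so far = 176.1943 mL/hr × 0.3 hr = 52.85828 mL
Volume remaining = 253 − 52.85828 = 200.1417 mL
New rate:
Dose = 2.8 mcg/kg/min × 109.5 kg = 306.6 mcg/min
306.6 mcg/min × 60 min/hr = 18396 mcg/hr
Rate = 18396 mcg/hr ÷ 197.6285 mcg/mL = 93.08376 mL/hr
Time remaining = 200.1417 mL ÷ 93.08376 mL/hr = 2.150125 hr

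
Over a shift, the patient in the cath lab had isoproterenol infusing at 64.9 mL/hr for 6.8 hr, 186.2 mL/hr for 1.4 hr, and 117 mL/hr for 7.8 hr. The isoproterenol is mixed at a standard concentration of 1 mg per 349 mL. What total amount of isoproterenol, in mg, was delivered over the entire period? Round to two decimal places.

Concentration = 1 mg ÷ 349 mL = 0.00286533 mg/mL
Stage 1: 64.9 mL/hr × 6.8 hr = 441.32 mL → 441.32 mL × 0.00286533 mg/mL = 1.264527 mg
Stage 2: 186.2 mL/hr × 1.4 hr = 260.68 mL → 260.68 mL × 0.00286533 mg/mL = 0.7469341 mg
Stage 3: 117 mL/hr × 7.8 hr = 912.6 mL → 912.6 mL × 0.00286533 mg/mL = 2.6149 mg
Total = 1.264527 + 0.7469341 + 2.6149 = 4.626361 mg

4.63 mg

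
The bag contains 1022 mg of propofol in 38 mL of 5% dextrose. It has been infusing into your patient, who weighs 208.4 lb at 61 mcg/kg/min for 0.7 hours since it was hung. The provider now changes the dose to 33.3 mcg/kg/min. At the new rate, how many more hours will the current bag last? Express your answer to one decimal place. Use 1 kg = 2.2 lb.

Initial rate:
Weight = 208.4 lb ÷ 2.2 lb/kg = 94.72727 kg
Dose = 61 mcg/kg/min × 94.72727 kg = 5778.364 mcg/min
5778.364 mcg/min × 60 min/hr = 346701.8 mcg/hr
Concentration = 1022 mg ÷ 38 mL = 26.89474 mg/mL = 26894.74 mcg/mL
Rate = 346701.8 mcg/hr ÷ 26894.74 mcg/mL = 12.89107 mL/hr
Volume infused so far = 12.89107 mL/hr × 0.7 hr = 9.023746 mL
Volume remaining = 38 − 9.023746 = 28.97625 mL
New rate:
Dose = 33.3 mcg/kg/min × 94.72727 kg = 3154.418 mcg/min
3154.418 mcg/min × 60 min/hr = 189265.1 mcg/hr
Rate = 189265.1 mcg/hr ÷ 26894.74 mcg/mL = 7.037254 mL/hr
Time remaining = 28.97625 mL ÷ 7.037254 mL/hr = 4.117551 hr

4.1 hours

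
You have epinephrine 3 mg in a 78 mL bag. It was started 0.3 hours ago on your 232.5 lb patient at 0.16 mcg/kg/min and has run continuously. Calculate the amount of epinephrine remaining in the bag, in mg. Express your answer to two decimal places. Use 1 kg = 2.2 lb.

2.70 mg

Weight = 232.5 lb ÷ 2.2 lb/kg = 105.6818 kg
Dose = 0.16 mcg/kg/min × 105.6818 kg = 16.90909 mcg/min
16.90909 mcg/min × 60 min/hr = 1014.545 mcg/hr
Concentration = 3 mg ÷ 78 mL = 0.03846154 mg/mL = 38.46154 mcg/mL
Rate = 1014.545 mcg/hr ÷ 38.46154 mcg/mL = 26.37818 mL/hr
Volume infused = 26.37818 mL/hr × 0.3 hr = 7.913455 mL
Volume remaining = 78 − 7.913455 = 70.08655 mL
Drug remaining = 70.08655 mL × 38.46154 mcg/mL = 2695.636 mcg = 2.695636 mg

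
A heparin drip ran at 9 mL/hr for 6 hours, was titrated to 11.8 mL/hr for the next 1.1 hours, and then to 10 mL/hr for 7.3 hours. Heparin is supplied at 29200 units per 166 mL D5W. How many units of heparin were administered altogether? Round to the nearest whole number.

24623 units

Concentration = 29200 units ÷ 166 mL = 175.9036 units/mL
Stage 1: 9 mL/hr × 6 hr = 54 mL → 54 mL × 175.9036 units/mL = 9498.795 units
Stage 2: 11.8 mL/hr × 1.1 hr = 12.98 mL → 12.98 mL × 175.9036 units/mL = 2283.229 units
Stage 3: 10 mL/hr × 7.3 hr = 73 mL → 73 mL × 175.9036 units/mL = 12840.96 units
Total = 9498.795 + 2283.229 + 12840.96 = 24622.99 units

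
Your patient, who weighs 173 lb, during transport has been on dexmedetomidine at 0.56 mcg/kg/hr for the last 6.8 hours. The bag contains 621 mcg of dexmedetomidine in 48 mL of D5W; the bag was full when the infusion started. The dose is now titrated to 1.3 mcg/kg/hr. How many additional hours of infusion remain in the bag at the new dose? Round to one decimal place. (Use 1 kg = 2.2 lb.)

Initial rate:
Weight = 173 lb ÷ 2.2 lb/kg = 78.63636 kg
Dose = 0.56 mcg/kg/hr × 78.63636 kg = 44.03636 mcg/hr
Concentration = 621 mcg ÷ 48 mL = 12.9375 mcg/mL
Rate = 44.03636 mcg/hr ÷ 12.9375 mcg/mL = 3.403777 mL/hr
Volume infused so far = 3.403777 mL/hr × 6.8 hr = 23.14568 mL
Volume remaining = 48 − 23.14568 = 24.85432 mL
New rate:
Dose = 1.3 mcg/kg/hr × 78.63636 kg = 102.2273 mcg/hr
Rate = 102.2273 mcg/hr ÷ 12.9375 mcg/mL = 7.901625 mL/hr
Time remaining = 24.85432 mL ÷ 7.901625 mL/hr = 3.145469 hr

3.1 hours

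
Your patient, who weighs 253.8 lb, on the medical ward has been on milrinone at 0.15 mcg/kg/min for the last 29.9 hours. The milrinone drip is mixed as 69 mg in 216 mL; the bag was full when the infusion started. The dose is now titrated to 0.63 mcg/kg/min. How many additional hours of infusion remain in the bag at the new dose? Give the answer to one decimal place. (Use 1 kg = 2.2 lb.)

Initial rate:
Weight = 253.8 lb ÷ 2.2 lb/kg = 115.3636 kg
Dose = 0.15 mcg/kg/min × 115.3636 kg = 17.30455 mcg/min
17.30455 mcg/min × 60 min/hr = 1038.273 mcg/hr
Concentration = 69 mg ÷ 216 mL = 0.3194444 mg/mL = 319.4444 mcg/mL
Rate = 1038.273 mcg/hr ÷ 319.4444 mcg/mL = 3.250245 mL/hr
Volume infused so far = 3.250245 mL/hr × 29.9 hr = 97.18233 mL
Volume remaining = 216 − 97.18233 = 118.8177 mL
New rate:
Dose = 0.63 mcg/kg/min × 115.3636 kg = 72.67909 mcg/min
72.67909 mcg/min × 60 min/hr = 4360.745 mcg/hr
Rate = 4360.745 mcg/hr ÷ 319.4444 mcg/mL = 13.65103 mL/hr
Time remaining = 118.8177 mL ÷ 13.65103 mL/hr = 8.703935 hr

8.7 hours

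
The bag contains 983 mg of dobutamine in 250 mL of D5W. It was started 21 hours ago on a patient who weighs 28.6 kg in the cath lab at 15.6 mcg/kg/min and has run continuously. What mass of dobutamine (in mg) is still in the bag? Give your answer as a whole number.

421 mg

Dose = 15.6 mcg/kg/min × 28.6 kg = 446.16 mcg/min
446.16 mcg/min × 60 min/hr = 26769.6 mcg/hr
Concentration = 983 mg ÷ 250 mL = 3.932 mg/mL = 3932 mcg/mL
Rate = 26769.6 mcg/hr ÷ 3932 mcg/mL = 6.808138 mL/hr
Volume infused = 6.808138 mL/hr × 21 hr = 142.9709 mL
Volume remaining = 250 − 142.9709 = 107.0291 mL
Drug remaining = 107.0291 mL × 3932 mcg/mL = 420838.4 mcg = 420.8384 mg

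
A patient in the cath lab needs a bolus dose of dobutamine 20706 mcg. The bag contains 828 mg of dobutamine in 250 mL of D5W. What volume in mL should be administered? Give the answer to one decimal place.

Concentration = 828 mg ÷ 250 mL = 3.312 mg/mL = 3312 mcg/mL
Volume = 20706 mcg ÷ 3312 mcg/mL = 6.251812 mL

6.3 mL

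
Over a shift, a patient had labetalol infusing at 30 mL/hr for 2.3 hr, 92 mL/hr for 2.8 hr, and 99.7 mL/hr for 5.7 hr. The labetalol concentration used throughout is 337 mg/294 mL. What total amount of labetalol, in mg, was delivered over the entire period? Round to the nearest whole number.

Concentration = 337 mg ÷ 294 mL = 1.146259 mg/mL
Stage 1: 30 mL/hr × 2.3 hr = 69 mL → 69 mL × 1.146259 mg/mL = 79.09184 mg
Stage 2: 92 mL/hr × 2.8 hr = 257.6 mL → 257.6 mL × 1.146259 mg/mL = 295.2762 mg
Stage 3: 99.7 mL/hr × 5.7 hr = 568.29 mL → 568.29 mL × 1.146259 mg/mL = 651.4072 mg
Total = 79.09184 + 295.2762 + 651.4072 = 1025.775 mg

1026 mg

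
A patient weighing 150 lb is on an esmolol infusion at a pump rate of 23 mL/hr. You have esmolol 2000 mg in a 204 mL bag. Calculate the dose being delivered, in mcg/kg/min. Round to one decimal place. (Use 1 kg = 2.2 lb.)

Weight = 150 lb ÷ 2.2 lb/kg = 68.18182 kg
Concentration = 2000 mg ÷ 204 mL = 9.803922 mg/mL = 9803.922 mcg/mL
Drug rate = 23 mL/hr × 9803.922 mcg/mL = 225490.2 mcg/hr
225490.2 mcg/hr ÷ 60 min/hr = 3758.17 mcg/min
3758.17 mcg/min ÷ 68.18182 kg = 55.11983 mcg/kg/min

55.1 mcg/kg/min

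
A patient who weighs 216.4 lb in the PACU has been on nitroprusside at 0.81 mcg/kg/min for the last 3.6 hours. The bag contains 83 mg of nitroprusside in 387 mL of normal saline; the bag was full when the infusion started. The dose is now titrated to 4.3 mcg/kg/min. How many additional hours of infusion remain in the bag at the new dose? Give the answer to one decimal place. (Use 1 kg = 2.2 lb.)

Initial rate:
Weight = 216.4 lb ÷ 2.2 lb/kg = 98.36364 kg
Dose = 0.81 mcg/kg/min × 98.36364 kg = 79.67455 mcg/min
79.67455 mcg/min × 60 min/hr = 4780.473 mcg/hr
Concentration = 83 mg ÷ 387 mL = 0.2144703 mg/mL = 214.4703 mcg/mL
Rate = 4780.473 mcg/hr ÷ 214.4703 mcg/mL = 22.28967 mL/hr
Volume infused so far = 22.28967 mL/hr × 3.6 hr = 80.24283 mL
Volume remaining = 387 − 80.24283 = 306.7572 mL
New rate:
Dose = 4.3 mcg/kg/min × 98.36364 kg = 422.9636 mcg/min
422.9636 mcg/min × 60 min/hr = 25377.82 mcg/hr
Rate = 25377.82 mcg/hr ÷ 214.4703 mcg/mL = 118.3279 mL/hr
Time remaining = 306.7572 mL ÷ 118.3279 mL/hr = 2.592433 hr

2.6 hours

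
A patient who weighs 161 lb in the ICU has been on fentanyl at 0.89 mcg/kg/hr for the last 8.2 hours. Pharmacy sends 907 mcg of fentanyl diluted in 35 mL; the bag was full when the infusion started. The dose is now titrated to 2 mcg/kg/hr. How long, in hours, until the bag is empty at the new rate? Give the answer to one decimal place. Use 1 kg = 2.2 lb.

2.5 hours

Initial rate:
Weight = 161 lb ÷ 2.2 lb/kg = 73.18182 kg
Dose = 0.89 mcg/kg/hr × 73.18182 kg = 65.13182 mcg/hr
Concentration = 907 mcg ÷ 35 mL = 25.91429 mcg/mL
Rate = 65.13182 mcg/hr ÷ 25.91429 mcg/mL = 2.513356 mL/hr
Volume infused so far = 2.513356 mL/hr × 8.2 hr = 20.60952 mL
Volume remaining = 35 − 20.60952 = 14.39048 mL
New rate:
Dose = 2 mcg/kg/hr × 73.18182 kg = 146.3636 mcg/hr
Rate = 146.3636 mcg/hr ÷ 25.91429 mcg/mL = 5.64799 mL/hr
Time remaining = 14.39048 mL ÷ 5.64799 mL/hr = 2.547894 hr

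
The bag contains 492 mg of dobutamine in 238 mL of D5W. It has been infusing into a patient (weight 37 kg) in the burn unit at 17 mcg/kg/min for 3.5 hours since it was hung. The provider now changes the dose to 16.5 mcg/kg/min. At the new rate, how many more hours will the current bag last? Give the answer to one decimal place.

Initial rate:
Dose = 17 mcg/kg/min × 37 kg = 629 mcg/min
629 mcg/min × 60 min/hr = 37740 mcg/hr
Concentration = 492 mg ÷ 238 mL = 2.067227 mg/mL = 2067.227 mcg/mL
Rate = 37740 mcg/hr ÷ 2067.227 mcg/mL = 18.25634 mL/hr
Volume infused so far = 18.25634 mL/hr × 3.5 hr = 63.8972 mL
Volume remaining = 238 − 63.8972 = 174.1028 mL
New rate:
Dose = 16.5 mcg/kg/min × 37 kg = 610.5 mcg/min
610.5 mcg/min × 60 min/hr = 36630 mcg/hr
Rate = 36630 mcg/hr ÷ 2067.227 mcg/mL = 17.71939 mL/hr
Time remaining = 174.1028 mL ÷ 17.71939 mL/hr = 9.825553 hr

9.8 hours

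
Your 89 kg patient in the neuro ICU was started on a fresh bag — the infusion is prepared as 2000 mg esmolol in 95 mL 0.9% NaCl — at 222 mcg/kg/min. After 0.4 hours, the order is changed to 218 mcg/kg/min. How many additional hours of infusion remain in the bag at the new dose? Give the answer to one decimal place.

Initial rate:
Dose = 222 mcg/kg/min × 89 kg = 19758 mcg/min
19758 mcg/min × 60 min/hr = 1185480 mcg/hr
Concentration = 2000 mg ÷ 95 mL = 21.05263 mg/mL = 21052.63 mcg/mL
Rate = 1185480 mcg/hr ÷ 21052.63 mcg/mL = 56.3103 mL/hr
Volume infused so far = 56.3103 mL/hr × 0.4 hr = 22.52412 mL
Volume remaining = 95 − 22.52412 = 72.47588 mL
New rate:
Dose = 218 mcg/kg/min × 89 kg = 19402 mcg/min
19402 mcg/min × 60 min/hr = 1164120 mcg/hr
Rate = 1164120 mcg/hr ÷ 21052.63 mcg/mL = 55.2957 mL/hr
Time remaining = 72.47588 mL ÷ 55.2957 mL/hr = 1.310696 hr

1.3 hours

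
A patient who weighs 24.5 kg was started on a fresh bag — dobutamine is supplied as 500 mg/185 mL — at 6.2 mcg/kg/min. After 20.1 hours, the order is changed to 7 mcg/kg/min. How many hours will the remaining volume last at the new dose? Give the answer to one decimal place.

Initial rate:
Dose = 6.2 mcg/kg/min × 24.5 kg = 151.9 mcg/min
151.9 mcg/min × 60 min/hr = 9114 mcg/hr
Concentration = 500 mg ÷ 185 mL = 2.702703 mg/mL = 2702.703 mcg/mL
Rate = 9114 mcg/hr ÷ 2702.703 mcg/mL = 3.37218 mL/hr
Volume infused so far = 3.37218 mL/hr × 20.1 hr = 67.78082 mL
Volume remaining = 185 − 67.78082 = 117.2192 mL
New rate:
Dose = 7 mcg/kg/min × 24.5 kg = 171.5 mcg/min
171.5 mcg/min × 60 min/hr = 10290 mcg/hr
Rate = 10290 mcg/hr ÷ 2702.703 mcg/mL = 3.8073 mL/hr
Time remaining = 117.2192 mL ÷ 3.8073 mL/hr = 30.78801 hr

30.8 hours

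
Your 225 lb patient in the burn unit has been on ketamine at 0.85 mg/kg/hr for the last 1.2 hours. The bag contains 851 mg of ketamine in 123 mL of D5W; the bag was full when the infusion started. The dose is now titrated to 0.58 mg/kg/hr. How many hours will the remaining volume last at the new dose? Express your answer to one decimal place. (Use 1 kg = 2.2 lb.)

12.6 hours

Initial rate:
Weight = 225 lb ÷ 2.2 lb/kg = 102.2727 kg
Dose = 0.85 mg/kg/hr × 102.2727 kg = 86.93182 mg/hr
Concentration = 851 mg ÷ 123 mL = 6.918699 mg/mL
Rate = 86.93182 mg/hr ÷ 6.918699 mg/mL = 12.56476 mL/hr
Volume infused so far = 12.56476 mL/hr × 1.2 hr = 15.07772 mL
Volume remaining = 123 − 15.07772 = 107.9223 mL
New rate:
Dose = 0.58 mg/kg/hr × 102.2727 kg = 59.31818 mg/hr
Rate = 59.31818 mg/hr ÷ 6.918699 mg/mL = 8.573603 mL/hr
Time remaining = 107.9223 mL ÷ 8.573603 mL/hr = 12.58774 hr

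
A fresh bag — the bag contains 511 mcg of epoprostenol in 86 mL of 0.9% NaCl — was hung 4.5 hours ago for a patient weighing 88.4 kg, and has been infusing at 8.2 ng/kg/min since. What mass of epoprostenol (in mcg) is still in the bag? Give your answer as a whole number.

315 mcg

Dose = 8.2 ng/kg/min × 88.4 kg = 724.88 ng/min
724.88 ng/min × 60 min/hr = 43492.8 ng/hr
Concentration = 511 mcg ÷ 86 mL = 5.94186 mcg/mL = 5941.86 ng/mL
Rate = 43492.8 ng/hr ÷ 5941.86 ng/mL = 7.319728 mL/hr
Volume infused = 7.319728 mL/hr × 4.5 hr = 32.93877 mL
Volume remaining = 86 − 32.93877 = 53.06123 mL
Drug remaining = 53.06123 mL × 5941.86 ng/mL = 315282.4 ng = 315.2824 mcg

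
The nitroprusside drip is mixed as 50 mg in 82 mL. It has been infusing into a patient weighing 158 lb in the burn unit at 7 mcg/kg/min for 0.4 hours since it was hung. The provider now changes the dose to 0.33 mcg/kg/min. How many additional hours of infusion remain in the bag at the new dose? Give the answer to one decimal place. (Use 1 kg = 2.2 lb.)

26.7 hours

Initial rate:
Weight = 158 lb ÷ 2.2 lb/kg = 71.81818 kg
Dose = 7 mcg/kg/min × 71.81818 kg = 502.7273 mcg/min
502.7273 mcg/min × 60 min/hr = 30163.64 mcg/hr
Concentration = 50 mg ÷ 82 mL = 0.6097561 mg/mL = 609.7561 mcg/mL
Rate = 30163.64 mcg/hr ÷ 609.7561 mcg/mL = 49.46836 mL/hr
Volume infused so far = 49.46836 mL/hr × 0.4 hr = 19.78735 mL
Volume remaining = 82 − 19.78735 = 62.21265 mL
New rate:
Dose = 0.33 mcg/kg/min × 71.81818 kg = 23.7 mcg/min
23.7 mcg/min × 60 min/hr = 1422 mcg/hr
Rate = 1422 mcg/hr ÷ 609.7561 mcg/mL = 2.33208 mL/hr
Time remaining = 62.21265 mL ÷ 2.33208 mL/hr = 26.6769 hr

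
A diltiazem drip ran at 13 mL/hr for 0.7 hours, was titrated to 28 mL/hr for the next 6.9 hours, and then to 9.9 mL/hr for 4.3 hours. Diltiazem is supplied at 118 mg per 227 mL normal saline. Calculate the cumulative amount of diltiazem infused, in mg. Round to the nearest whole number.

Concentration = 118 mg ÷ 227 mL = 0.5198238 mg/mL
Stage 1: 13 mL/hr × 0.7 hr = 9.1 mL → 9.1 mL × 0.5198238 mg/mL = 4.730396 mg
Stage 2: 28 mL/hr × 6.9 hr = 193.2 mL → 193.2 mL × 0.5198238 mg/mL = 100.43 mg
Stage 3: 9.9 mL/hr × 4.3 hr = 42.57 mL → 42.57 mL × 0.5198238 mg/mL = 22.1289 mg
Total = 4.730396 + 100.43 + 22.1289 = 127.2893 mg

127 mg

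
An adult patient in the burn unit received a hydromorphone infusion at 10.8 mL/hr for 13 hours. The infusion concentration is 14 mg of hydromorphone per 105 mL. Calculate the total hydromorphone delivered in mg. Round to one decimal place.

Concentration = 14 mg ÷ 105 mL = 0.1333333 mg/mL
Drug rate = 10.8 mL/hr × 0.1333333 mg/mL = 1.44 mg/hr
Total = 1.44 mg/hr × 13 hr = 18.72 mg

18.7 mg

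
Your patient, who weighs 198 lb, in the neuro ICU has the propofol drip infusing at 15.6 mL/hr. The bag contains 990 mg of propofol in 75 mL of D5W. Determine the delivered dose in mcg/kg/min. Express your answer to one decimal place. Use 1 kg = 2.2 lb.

38.1 mcg/kg/min

Weight = 198 lb ÷ 2.2 lb/kg = 90 kg
Concentration = 990 mg ÷ 75 mL = 13.2 mg/mL = 13200 mcg/mL
Drug rate = 15.6 mL/hr × 13200 mcg/mL = 205920 mcg/hr
205920 mcg/hr ÷ 60 min/hr = 3432 mcg/min
3432 mcg/min ÷ 90 kg = 38.13333 mcg/kg/min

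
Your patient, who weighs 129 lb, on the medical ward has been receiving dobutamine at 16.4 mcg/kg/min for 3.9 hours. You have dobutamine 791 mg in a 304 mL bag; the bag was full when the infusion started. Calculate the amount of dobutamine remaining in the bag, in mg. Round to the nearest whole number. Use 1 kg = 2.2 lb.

566 mg

Weight = 129 lb ÷ 2.2 lb/kg = 58.63636 kg
Dose = 16.4 mcg/kg/min × 58.63636 kg = 961.6364 mcg/min
961.6364 mcg/min × 60 min/hr = 57698.18 mcg/hr
Concentration = 791 mg ÷ 304 mL = 2.601974 mg/mL = 2601.974 mcg/mL
Rate = 57698.18 mcg/hr ÷ 2601.974 mcg/mL = 22.17478 mL/hr
Volume infused = 22.17478 mL/hr × 3.9 hr = 86.48162 mL
Volume remaining = 304 − 86.48162 = 217.5184 mL
Drug remaining = 217.5184 mL × 2601.974 mcg/mL = 565977.1 mcg = 565.9771 mg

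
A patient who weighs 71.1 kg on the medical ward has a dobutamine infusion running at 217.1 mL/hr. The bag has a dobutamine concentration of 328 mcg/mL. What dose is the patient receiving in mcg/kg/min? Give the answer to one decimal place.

16.7 mcg/kg/min

Drug rate = 217.1 mL/hr × 328 mcg/mL = 71208.8 mcg/hr
71208.8 mcg/hr ÷ 60 min/hr = 1186.813 mcg/min
1186.813 mcg/min ÷ 71.1 kg = 16.69217 mcg/kg/min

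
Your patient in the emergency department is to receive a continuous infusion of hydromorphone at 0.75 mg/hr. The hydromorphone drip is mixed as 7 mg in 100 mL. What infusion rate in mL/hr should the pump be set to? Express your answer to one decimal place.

Concentration = 7 mg ÷ 100 mL = 0.07 mg/mL
Rate = 0.75 mg/hr ÷ 0.07 mg/mL = 10.71429 mL/hr

10.7 mL/hr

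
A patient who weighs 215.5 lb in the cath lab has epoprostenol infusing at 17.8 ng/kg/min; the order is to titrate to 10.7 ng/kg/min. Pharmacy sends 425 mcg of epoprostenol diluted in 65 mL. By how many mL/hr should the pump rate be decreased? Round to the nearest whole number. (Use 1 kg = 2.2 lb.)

6 mL/hr

At the current dose:
Weight = 215.5 lb ÷ 2.2 lb/kg = 97.95455 kg
Dose = 17.8 ng/kg/min × 97.95455 kg = 1743.591 ng/min
1743.591 ng/min × 60 min/hr = 104615.5 ng/hr
Concentration = 425 mcg ÷ 65 mL = 6.538462 mcg/mL = 6538.462 ng/mL
Rate = 104615.5 ng/hr ÷ 6538.462 ng/mL = 16.00001 mL/hr
At the new dose:
Dose = 10.7 ng/kg/min × 97.95455 kg = 1048.114 ng/min
1048.114 ng/min × 60 min/hr = 62886.82 ng/hr
Rate = 62886.82 ng/hr ÷ 6538.462 ng/mL = 9.617984 mL/hr
Change = 9.617984 − 16.00001 = -6.382027 mL/hr → 6.382027 mL/hr decrease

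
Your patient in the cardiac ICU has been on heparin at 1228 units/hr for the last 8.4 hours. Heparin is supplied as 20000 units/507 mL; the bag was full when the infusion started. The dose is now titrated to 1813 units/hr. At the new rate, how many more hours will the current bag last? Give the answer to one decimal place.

5.3 hours

Initial rate:
Concentration = 20000 units ÷ 507 mL = 39.44773 units/mL
Rate = 1228 units/hr ÷ 39.44773 units/mL = 31.1298 mL/hr
Volume infused so far = 31.1298 mL/hr × 8.4 hr = 261.4903 mL
Volume remaining = 507 − 261.4903 = 245.5097 mL
New rate:
Rate = 1813 units/hr ÷ 39.44773 units/mL = 45.95955 mL/hr
Time remaining = 245.5097 mL ÷ 45.95955 mL/hr = 5.341864 hr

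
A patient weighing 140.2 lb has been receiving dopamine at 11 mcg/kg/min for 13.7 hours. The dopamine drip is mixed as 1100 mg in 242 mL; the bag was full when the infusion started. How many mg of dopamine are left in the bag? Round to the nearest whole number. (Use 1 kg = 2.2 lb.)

524 mg

Weight = 140.2 lb ÷ 2.2 lb/kg = 63.72727 kg
Dose = 11 mcg/kg/min × 63.72727 kg = 701 mcg/min
701 mcg/min × 60 min/hr = 42060 mcg/hr
Concentration = 1100 mg ÷ 242 mL = 4.545455 mg/mL = 4545.455 mcg/mL
Rate = 42060 mcg/hr ÷ 4545.455 mcg/mL = 9.2532 mL/hr
Volume infused = 9.2532 mL/hr × 13.7 hr = 126.7688 mL
Volume remaining = 242 − 126.7688 = 115.2312 mL
Drug remaining = 115.2312 mL × 4545.455 mcg/mL = 523778 mcg = 523.778 mg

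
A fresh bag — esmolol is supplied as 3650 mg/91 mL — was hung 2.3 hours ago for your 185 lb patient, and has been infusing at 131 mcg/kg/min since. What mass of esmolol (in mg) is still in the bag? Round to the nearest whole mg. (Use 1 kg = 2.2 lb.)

2130 mg

Weight = 185 lb ÷ 2.2 lb/kg = 84.09091 kg
Dose = 131 mcg/kg/min × 84.09091 kg = 11015.91 mcg/min
11015.91 mcg/min × 60 min/hr = 660954.5 mcg/hr
Concentration = 3650 mg ÷ 91 mL = 40.10989 mg/mL = 40109.89 mcg/mL
Rate = 660954.5 mcg/hr ÷ 40109.89 mcg/mL = 16.47859 mL/hr
Volume infused = 16.47859 mL/hr × 2.3 hr = 37.90076 mL
Volume remaining = 91 − 37.90076 = 53.09924 mL
Drug remaining = 53.09924 mL × 40109.89 mcg/mL = 2129805 mcg = 2129.805 mg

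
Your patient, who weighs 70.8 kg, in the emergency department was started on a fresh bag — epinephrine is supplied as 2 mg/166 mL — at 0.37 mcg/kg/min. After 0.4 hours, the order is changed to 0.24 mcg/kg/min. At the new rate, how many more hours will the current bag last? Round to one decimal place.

Initial rate:
Dose = 0.37 mcg/kg/min × 70.8 kg = 26.196 mcg/min
26.196 mcg/min × 60 min/hr = 1571.76 mcg/hr
Concentration = 2 mg ÷ 166 mL = 0.01204819 mg/mL = 12.04819 mcg/mL
Rate = 1571.76 mcg/hr ÷ 12.04819 mcg/mL = 130.4561 mL/hr
Volume infused so far = 130.4561 mL/hr × 0.4 hr = 52.18243 mL
Volume remaining = 166 − 52.18243 = 113.8176 mL
New rate:
Dose = 0.24 mcg/kg/min × 70.8 kg = 16.992 mcg/min
16.992 mcg/min × 60 min/hr = 1019.52 mcg/hr
Rate = 1019.52 mcg/hr ÷ 12.04819 mcg/mL = 84.62016 mL/hr
Time remaining = 113.8176 mL ÷ 84.62016 mL/hr = 1.345041 hr

1.3 hours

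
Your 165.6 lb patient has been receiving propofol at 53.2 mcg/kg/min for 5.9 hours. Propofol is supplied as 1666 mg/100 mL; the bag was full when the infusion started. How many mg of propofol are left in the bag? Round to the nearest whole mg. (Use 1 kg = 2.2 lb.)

248 mg

Weight = 165.6 lb ÷ 2.2 lb/kg = 75.27273 kg
Dose = 53.2 mcg/kg/min × 75.27273 kg = 4004.509 mcg/min
4004.509 mcg/min × 60 min/hr = 240270.5 mcg/hr
Concentration = 1666 mg ÷ 100 mL = 16.66 mg/mL = 16660 mcg/mL
Rate = 240270.5 mcg/hr ÷ 16660 mcg/mL = 14.422 mL/hr
Volume infused = 14.422 mL/hr × 5.9 hr = 85.08981 mL
Volume remaining = 100 − 85.08981 = 14.91019 mL
Drug remaining = 14.91019 mL × 16660 mcg/mL = 248403.8 mcg = 248.4038 mg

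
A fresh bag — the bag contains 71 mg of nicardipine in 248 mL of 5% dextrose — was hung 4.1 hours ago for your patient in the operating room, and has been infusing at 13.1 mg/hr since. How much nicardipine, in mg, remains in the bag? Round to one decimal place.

Concentration = 71 mg ÷ 248 mL = 0.2862903 mg/mL
Rate = 13.1 mg/hr ÷ 0.2862903 mg/mL = 45.75775 mL/hr
Volume infused = 45.75775 mL/hr × 4.1 hr = 187.6068 mL
Volume remaining = 248 − 187.6068 = 60.39324 mL
Drug remaining = 60.39324 mL × 0.2862903 mg/mL = 17.29 mg

17.3 mg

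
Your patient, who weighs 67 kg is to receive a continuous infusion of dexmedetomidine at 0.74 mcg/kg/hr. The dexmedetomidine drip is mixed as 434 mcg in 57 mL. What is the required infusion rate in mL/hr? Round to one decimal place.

Dose = 0.74 mcg/kg/hr × 67 kg = 49.58 mcg/hr
Concentration = 434 mcg ÷ 57 mL = 7.614035 mcg/mL
Rate = 49.58 mcg/hr ÷ 7.614035 mcg/mL = 6.511659 mL/hr

6.5 mL/hr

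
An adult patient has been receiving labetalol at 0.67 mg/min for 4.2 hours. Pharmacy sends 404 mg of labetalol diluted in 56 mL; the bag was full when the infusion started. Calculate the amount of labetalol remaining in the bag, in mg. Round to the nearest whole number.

0.67 mg/min × 60 min/hr = 40.2 mg/hr
Concentration = 404 mg ÷ 56 mL = 7.214286 mg/mL
Rate = 40.2 mg/hr ÷ 7.214286 mg/mL = 5.572277 mL/hr
Volume infused = 5.572277 mL/hr × 4.2 hr = 23.40356 mL
Volume remaining = 56 − 23.40356 = 32.59644 mL
Drug remaining = 32.59644 mL × 7.214286 mg/mL = 235.16 mg

235 mg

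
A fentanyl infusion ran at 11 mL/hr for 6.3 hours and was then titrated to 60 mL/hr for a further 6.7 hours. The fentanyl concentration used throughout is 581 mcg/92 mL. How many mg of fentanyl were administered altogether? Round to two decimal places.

2.98 mg

Concentration = 581 mcg ÷ 92 mL = 6.315217 mcg/mL
Stage 1: 11 mL/hr × 6.3 hr = 69.3 mL → 69.3 mL × 6.315217 mcg/mL = 437.6446 mcg
Stage 2: 60 mL/hr × 6.7 hr = 402 mL → 402 mL × 6.315217 mcg/mL = 2538.717 mcg
Total = 437.6446 + 2538.717 = 2976.362 mcg = 2.976362 mg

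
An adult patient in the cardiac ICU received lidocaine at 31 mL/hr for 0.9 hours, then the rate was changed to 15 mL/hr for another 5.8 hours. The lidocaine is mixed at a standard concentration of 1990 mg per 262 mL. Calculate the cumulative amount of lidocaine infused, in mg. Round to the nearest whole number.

873 mg

Concentration = 1990 mg ÷ 262 mL = 7.59542 mg/mL
Stage 1: 31 mL/hr × 0.9 hr = 27.9 mL → 27.9 mL × 7.59542 mg/mL = 211.9122 mg
Stage 2: 15 mL/hr × 5.8 hr = 87 mL → 87 mL × 7.59542 mg/mL = 660.8015 mg
Total = 211.9122 + 660.8015 = 872.7137 mg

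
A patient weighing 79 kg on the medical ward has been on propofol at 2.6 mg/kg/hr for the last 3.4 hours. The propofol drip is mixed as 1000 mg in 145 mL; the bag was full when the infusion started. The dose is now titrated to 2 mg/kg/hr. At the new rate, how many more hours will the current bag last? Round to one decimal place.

Initial rate:
Dose = 2.6 mg/kg/hr × 79 kg = 205.4 mg/hr
Concentration = 1000 mg ÷ 145 mL = 6.896552 mg/mL
Rate = 205.4 mg/hr ÷ 6.896552 mg/mL = 29.783 mL/hr
Volume infused so far = 29.783 mL/hr × 3.4 hr = 101.2622 mL
Volume remaining = 145 − 101.2622 = 43.7378 mL
New rate:
Dose = 2 mg/kg/hr × 79 kg = 158 mg/hr
Rate = 158 mg/hr ÷ 6.896552 mg/mL = 22.91 mL/hr
Time remaining = 43.7378 mL ÷ 22.91 mL/hr = 1.909114 hr

1.9 hours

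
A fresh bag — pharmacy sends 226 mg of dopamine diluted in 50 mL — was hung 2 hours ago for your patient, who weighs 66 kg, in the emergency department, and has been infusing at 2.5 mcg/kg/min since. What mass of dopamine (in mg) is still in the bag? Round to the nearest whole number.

206 mg

Dose = 2.5 mcg/kg/min × 66 kg = 165 mcg/min
165 mcg/min × 60 min/hr = 9900 mcg/hr
Concentration = 226 mg ÷ 50 mL = 4.52 mg/mL = 4520 mcg/mL
Rate = 9900 mcg/hr ÷ 4520 mcg/mL = 2.190265 mL/hr
Volume infused = 2.190265 mL/hr × 2 hr = 4.380531 mL
Volume remaining = 50 − 4.380531 = 45.61947 mL
Drug remaining = 45.61947 mL × 4520 mcg/mL = 206200 mcg = 206.2 mg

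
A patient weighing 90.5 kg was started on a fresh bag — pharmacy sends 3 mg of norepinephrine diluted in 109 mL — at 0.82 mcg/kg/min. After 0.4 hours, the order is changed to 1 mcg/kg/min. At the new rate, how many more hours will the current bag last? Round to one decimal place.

0.2 hours

Initial rate:
Dose = 0.82 mcg/kg/min × 90.5 kg = 74.21 mcg/min
74.21 mcg/min × 60 min/hr = 4452.6 mcg/hr
Concentration = 3 mg ÷ 109 mL = 0.02752294 mg/mL = 27.52294 mcg/mL
Rate = 4452.6 mcg/hr ÷ 27.52294 mcg/mL = 161.7778 mL/hr
Volume infused so far = 161.7778 mL/hr × 0.4 hr = 64.71112 mL
Volume remaining = 109 − 64.71112 = 44.28888 mL
New rate:
Dose = 1 mcg/kg/min × 90.5 kg = 90.5 mcg/min
90.5 mcg/min × 60 min/hr = 5430 mcg/hr
Rate = 5430 mcg/hr ÷ 27.52294 mcg/mL = 197.29 mL/hr
Time remaining = 44.28888 mL ÷ 197.29 mL/hr = 0.2244862 hr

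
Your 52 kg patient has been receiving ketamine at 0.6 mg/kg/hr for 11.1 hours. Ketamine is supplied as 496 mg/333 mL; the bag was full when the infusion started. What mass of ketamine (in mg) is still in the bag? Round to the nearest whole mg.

Dose = 0.6 mg/kg/hr × 52 kg = 31.2 mg/hr
Concentration = 496 mg ÷ 333 mL = 1.489489 mg/mL
Rate = 31.2 mg/hr ÷ 1.489489 mg/mL = 20.94677 mL/hr
Volume infused = 20.94677 mL/hr × 11.1 hr = 232.5092 mL
Volume remaining = 333 − 232.5092 = 100.4908 mL
Drug remaining = 100.4908 mL × 1.489489 mg/mL = 149.68 mg

150 mg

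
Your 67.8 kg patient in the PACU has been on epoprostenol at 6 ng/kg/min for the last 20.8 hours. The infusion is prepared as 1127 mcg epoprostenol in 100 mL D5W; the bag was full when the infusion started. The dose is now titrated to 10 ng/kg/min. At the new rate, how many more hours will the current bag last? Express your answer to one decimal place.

15.2 hours

Initial rate:
Dose = 6 ng/kg/min × 67.8 kg = 406.8 ng/min
406.8 ng/min × 60 min/hr = 24408 ng/hr
Concentration = 1127 mcg ÷ 100 mL = 11.27 mcg/mL = 11270 ng/mL
Rate = 24408 ng/hr ÷ 11270 ng/mL = 2.16575 mL/hr
Volume infused so far = 2.16575 mL/hr × 20.8 hr = 45.0476 mL
Volume remaining = 100 − 45.0476 = 54.9524 mL
New rate:
Dose = 10 ng/kg/min × 67.8 kg = 678 ng/min
678 ng/min × 60 min/hr = 40680 ng/hr
Rate = 40680 ng/hr ÷ 11270 ng/mL = 3.609583 mL/hr
Time remaining = 54.9524 mL ÷ 3.609583 mL/hr = 15.22403 hr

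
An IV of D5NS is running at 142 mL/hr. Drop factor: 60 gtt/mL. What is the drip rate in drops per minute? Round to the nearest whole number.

142 gtt/min

142 mL/hr ÷ 60 min/hr = 2.366667 mL/min
2.366667 mL/min × 60 gtt/mL = 142 gtt/min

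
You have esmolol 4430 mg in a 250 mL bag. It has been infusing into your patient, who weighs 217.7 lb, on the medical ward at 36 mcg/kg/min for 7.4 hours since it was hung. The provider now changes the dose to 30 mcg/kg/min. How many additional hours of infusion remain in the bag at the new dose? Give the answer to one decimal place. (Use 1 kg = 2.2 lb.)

16.0 hours

Initial rate:
Weight = 217.7 lb ÷ 2.2 lb/kg = 98.95455 kg
Dose = 36 mcg/kg/min × 98.95455 kg = 3562.364 mcg/min
3562.364 mcg/min × 60 min/hr = 213741.8 mcg/hr
Concentration = 4430 mg ÷ 250 mL = 17.72 mg/mL = 17720 mcg/mL
Rate = 213741.8 mcg/hr ÷ 17720 mcg/mL = 12.06218 mL/hr
Volume infused so far = 12.06218 mL/hr × 7.4 hr = 89.26013 mL
Volume remaining = 250 − 89.26013 = 160.7399 mL
New rate:
Dose = 30 mcg/kg/min × 98.95455 kg = 2968.636 mcg/min
2968.636 mcg/min × 60 min/hr = 178118.2 mcg/hr
Rate = 178118.2 mcg/hr ÷ 17720 mcg/mL = 10.05182 mL/hr
Time remaining = 160.7399 mL ÷ 10.05182 mL/hr = 15.99113 hr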